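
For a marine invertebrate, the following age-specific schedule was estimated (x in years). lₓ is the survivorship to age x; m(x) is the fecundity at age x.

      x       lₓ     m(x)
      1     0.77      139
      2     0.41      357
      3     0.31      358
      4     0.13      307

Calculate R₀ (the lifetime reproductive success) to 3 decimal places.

404.290

R₀ = Σ lₓ m(x):
  age 1: 0.77 × 139 = 107.0300
  age 2: 0.41 × 357 = 146.3700
  age 3: 0.31 × 358 = 110.9800
  age 4: 0.13 × 307 = 39.9100
R₀ = 107.0300 + 146.3700 + 110.9800 + 39.9100 = 404.2900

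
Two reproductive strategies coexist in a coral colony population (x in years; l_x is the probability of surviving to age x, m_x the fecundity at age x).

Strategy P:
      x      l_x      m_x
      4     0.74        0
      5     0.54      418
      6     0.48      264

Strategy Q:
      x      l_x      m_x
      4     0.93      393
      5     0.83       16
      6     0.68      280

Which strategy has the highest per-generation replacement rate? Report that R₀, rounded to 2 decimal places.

569.17

Strategy P: R₀ = 0.74×0 + 0.54×418 + 0.48×264 = 352.4400
Strategy Q: R₀ = 0.93×393 + 0.83×16 + 0.68×280 = 569.1700
Highest R₀: strategy Q with 569.1700.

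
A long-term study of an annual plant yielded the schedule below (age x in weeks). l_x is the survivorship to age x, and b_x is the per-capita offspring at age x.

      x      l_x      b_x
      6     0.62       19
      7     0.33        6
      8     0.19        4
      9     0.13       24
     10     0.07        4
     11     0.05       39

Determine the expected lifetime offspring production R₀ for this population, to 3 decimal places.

R₀ = Σ l_x b_x:
  age 6: 0.62 × 19 = 11.7800
  age 7: 0.33 × 6 = 1.9800
  age 8: 0.19 × 4 = 0.7600
  age 9: 0.13 × 24 = 3.1200
  age 10: 0.07 × 4 = 0.2800
  age 11: 0.05 × 39 = 1.9500
R₀ = 11.7800 + 1.9800 + 0.7600 + 3.1200 + 0.2800 + 1.9500 = 19.8700

19.870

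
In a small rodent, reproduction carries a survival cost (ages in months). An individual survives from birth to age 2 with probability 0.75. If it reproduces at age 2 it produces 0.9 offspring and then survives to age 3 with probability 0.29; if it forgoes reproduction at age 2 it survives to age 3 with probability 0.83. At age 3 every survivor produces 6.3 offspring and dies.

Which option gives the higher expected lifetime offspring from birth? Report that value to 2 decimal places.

breed at age 2: R₀ = 0.75 × (0.9 + 0.29 × 6.3) = 0.75 × 2.7270 = 2.0452
delay to age 3: R₀ = 0.75 × (0.83 × 6.3) = 0.75 × 5.2290 = 3.9217
Higher: delay to age 3 (3.9217).

3.92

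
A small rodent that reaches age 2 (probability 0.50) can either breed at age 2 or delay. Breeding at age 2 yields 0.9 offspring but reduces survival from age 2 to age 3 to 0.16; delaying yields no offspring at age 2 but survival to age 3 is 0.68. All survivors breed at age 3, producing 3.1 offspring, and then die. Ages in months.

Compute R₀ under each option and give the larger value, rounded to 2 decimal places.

breed at age 2: R₀ = 0.50 × (0.9 + 0.16 × 3.1) = 0.50 × 1.3960 = 0.6980
delay to age 3: R₀ = 0.50 × (0.68 × 3.1) = 0.50 × 2.1080 = 1.0540
Higher: delay to age 3 (1.0540).

1.05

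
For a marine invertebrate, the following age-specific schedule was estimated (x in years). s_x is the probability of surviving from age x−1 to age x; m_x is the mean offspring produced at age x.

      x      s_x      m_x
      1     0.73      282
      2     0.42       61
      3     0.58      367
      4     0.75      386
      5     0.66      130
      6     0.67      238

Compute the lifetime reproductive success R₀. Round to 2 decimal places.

366.79

Survivorship from birth: l_x = s_1·s_2·…·s_x.
  l_1 = 0.73000
  l_2 = 0.30660
  l_3 = 0.17783
  l_4 = 0.13337
  l_5 = 0.08802
  l_6 = 0.05898
R₀ = Σ l_x m_x:
  age 1: 0.73000 × 282 = 205.8600
  age 2: 0.30660 × 61 = 18.7026
  age 3: 0.17783 × 367 = 65.2636
  age 4: 0.13337 × 386 = 51.4808
  age 5: 0.08802 × 130 = 11.4426
  age 6: 0.05898 × 238 = 14.0372
R₀ = 205.8600 + 18.7026 + 65.2636 + 51.4808 + 11.4426 + 14.0372 = 366.7869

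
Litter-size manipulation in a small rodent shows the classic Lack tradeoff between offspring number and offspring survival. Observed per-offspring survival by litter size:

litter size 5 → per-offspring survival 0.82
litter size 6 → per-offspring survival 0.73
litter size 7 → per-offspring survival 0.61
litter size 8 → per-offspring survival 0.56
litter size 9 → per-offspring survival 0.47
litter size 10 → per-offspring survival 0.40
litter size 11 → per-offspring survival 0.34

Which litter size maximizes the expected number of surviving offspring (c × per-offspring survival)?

8

Expected surviving offspring = c × s(c):
  c=5: 5 × 0.82 = 4.100
  c=6: 6 × 0.73 = 4.380
  c=7: 7 × 0.61 = 4.270
  c=8: 8 × 0.56 = 4.480
  c=9: 9 × 0.47 = 4.230
  c=10: 10 × 0.40 = 4.000
  c=11: 11 × 0.34 = 3.740
Maximum at c = 8 (4.480 surviving offspring).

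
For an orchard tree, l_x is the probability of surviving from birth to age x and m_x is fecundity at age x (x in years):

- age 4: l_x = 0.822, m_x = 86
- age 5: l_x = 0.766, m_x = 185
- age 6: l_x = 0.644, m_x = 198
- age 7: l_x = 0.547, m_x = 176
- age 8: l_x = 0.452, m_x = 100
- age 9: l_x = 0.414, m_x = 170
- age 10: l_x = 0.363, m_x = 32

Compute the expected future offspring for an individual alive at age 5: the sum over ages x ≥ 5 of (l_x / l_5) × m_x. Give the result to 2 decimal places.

643.20

l_5 = 0.766. Conditional survival from age 5 to x is l_x / l_5.
  x=5: (0.766/0.766) × 185 = 185.0000
  x=6: (0.644/0.766) × 198 = 166.4648
  x=7: (0.547/0.766) × 176 = 125.6815
  x=8: (0.452/0.766) × 100 = 59.0078
  x=9: (0.414/0.766) × 170 = 91.8799
  x=10: (0.363/0.766) × 32 = 15.1645
Sum = 185.0000 + 166.4648 + 125.6815 + 59.0078 + 91.8799 + 15.1645 = 643.1984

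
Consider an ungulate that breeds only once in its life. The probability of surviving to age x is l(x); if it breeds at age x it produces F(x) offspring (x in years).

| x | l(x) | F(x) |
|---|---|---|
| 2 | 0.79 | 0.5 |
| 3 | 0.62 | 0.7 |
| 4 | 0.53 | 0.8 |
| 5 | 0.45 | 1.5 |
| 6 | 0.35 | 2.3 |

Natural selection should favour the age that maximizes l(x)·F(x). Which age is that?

Expected offspring if breeding at age x = l(x) × F(x):
  age 2: 0.79 × 0.5 = 0.395
  age 3: 0.62 × 0.7 = 0.434
  age 4: 0.53 × 0.8 = 0.424
  age 5: 0.45 × 1.5 = 0.675
  age 6: 0.35 × 2.3 = 0.805
Maximum at age 6 (0.805).

6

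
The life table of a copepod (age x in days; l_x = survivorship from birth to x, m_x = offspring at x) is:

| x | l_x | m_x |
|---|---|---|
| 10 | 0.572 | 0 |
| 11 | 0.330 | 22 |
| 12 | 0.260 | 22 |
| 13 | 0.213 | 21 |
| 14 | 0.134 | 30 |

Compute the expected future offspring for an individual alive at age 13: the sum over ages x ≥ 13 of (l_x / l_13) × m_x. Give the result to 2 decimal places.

l_13 = 0.213. Conditional survival from age 13 to x is l_x / l_13.
  x=13: (0.213/0.213) × 21 = 21.0000
  x=14: (0.134/0.213) × 30 = 18.8732
Sum = 21.0000 + 18.8732 = 39.8732

39.87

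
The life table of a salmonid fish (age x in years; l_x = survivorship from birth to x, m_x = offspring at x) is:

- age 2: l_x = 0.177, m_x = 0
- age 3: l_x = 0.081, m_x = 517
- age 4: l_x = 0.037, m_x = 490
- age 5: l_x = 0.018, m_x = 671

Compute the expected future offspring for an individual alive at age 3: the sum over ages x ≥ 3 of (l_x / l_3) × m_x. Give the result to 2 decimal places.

l_3 = 0.081. Conditional survival from age 3 to x is l_x / l_3.
  x=3: (0.081/0.081) × 517 = 517.0000
  x=4: (0.037/0.081) × 490 = 223.8272
  x=5: (0.018/0.081) × 671 = 149.1111
Sum = 517.0000 + 223.8272 + 149.1111 = 889.9383

889.94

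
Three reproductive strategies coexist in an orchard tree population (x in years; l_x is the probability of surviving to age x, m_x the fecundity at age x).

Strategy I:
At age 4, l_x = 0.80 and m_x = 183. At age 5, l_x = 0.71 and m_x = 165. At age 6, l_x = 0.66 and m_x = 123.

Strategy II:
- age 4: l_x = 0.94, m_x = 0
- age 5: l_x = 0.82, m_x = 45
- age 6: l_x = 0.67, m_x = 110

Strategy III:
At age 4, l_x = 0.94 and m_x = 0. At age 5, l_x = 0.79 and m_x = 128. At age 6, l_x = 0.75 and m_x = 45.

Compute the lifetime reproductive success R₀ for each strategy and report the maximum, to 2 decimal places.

Strategy I: R₀ = 0.80×183 + 0.71×165 + 0.66×123 = 344.7300
Strategy II: R₀ = 0.94×0 + 0.82×45 + 0.67×110 = 110.6000
Strategy III: R₀ = 0.94×0 + 0.79×128 + 0.75×45 = 134.8700
Highest R₀: strategy I with 344.7300.

344.73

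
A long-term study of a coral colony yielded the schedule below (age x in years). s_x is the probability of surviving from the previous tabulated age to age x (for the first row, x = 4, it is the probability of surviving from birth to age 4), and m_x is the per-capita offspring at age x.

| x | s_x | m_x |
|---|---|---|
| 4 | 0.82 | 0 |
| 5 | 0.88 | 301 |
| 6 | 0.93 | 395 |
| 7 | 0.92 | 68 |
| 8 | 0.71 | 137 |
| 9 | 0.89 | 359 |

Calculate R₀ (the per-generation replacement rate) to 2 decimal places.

Survivorship from birth: l_x = s_4·s_5·…·s_x.
  l_4 = 0.82000
  l_5 = 0.72160
  l_6 = 0.67109
  l_7 = 0.61740
  l_8 = 0.43835
  l_9 = 0.39014
R₀ = Σ l_x m_x:
  age 4: 0.82000 × 0 = 0.0000
  age 5: 0.72160 × 301 = 217.2016
  age 6: 0.67109 × 395 = 265.0805
  age 7: 0.61740 × 68 = 41.9832
  age 8: 0.43835 × 137 = 60.0540
  age 9: 0.39014 × 359 = 140.0603
R₀ = 0.0000 + 217.2016 + 265.0805 + 41.9832 + 60.0540 + 140.0603 = 724.3796

724.38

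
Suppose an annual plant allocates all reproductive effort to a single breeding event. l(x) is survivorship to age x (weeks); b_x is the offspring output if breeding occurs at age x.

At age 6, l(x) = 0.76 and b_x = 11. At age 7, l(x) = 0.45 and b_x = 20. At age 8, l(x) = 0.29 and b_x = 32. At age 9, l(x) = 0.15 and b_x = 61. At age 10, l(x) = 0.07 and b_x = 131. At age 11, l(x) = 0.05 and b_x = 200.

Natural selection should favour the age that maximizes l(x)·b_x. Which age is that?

Expected offspring if breeding at age x = l(x) × b_x:
  age 6: 0.76 × 11 = 8.360
  age 7: 0.45 × 20 = 9.000
  age 8: 0.29 × 32 = 9.280
  age 9: 0.15 × 61 = 9.150
  age 10: 0.07 × 131 = 9.170
  age 11: 0.05 × 200 = 10.000
Maximum at age 11 (10.000).

11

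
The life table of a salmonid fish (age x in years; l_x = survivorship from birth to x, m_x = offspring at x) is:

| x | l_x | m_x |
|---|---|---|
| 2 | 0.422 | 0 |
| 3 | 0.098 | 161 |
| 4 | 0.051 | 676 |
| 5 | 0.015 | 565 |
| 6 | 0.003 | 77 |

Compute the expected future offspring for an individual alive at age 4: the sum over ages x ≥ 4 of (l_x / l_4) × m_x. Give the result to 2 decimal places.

846.71

l_4 = 0.051. Conditional survival from age 4 to x is l_x / l_4.
  x=4: (0.051/0.051) × 676 = 676.0000
  x=5: (0.015/0.051) × 565 = 166.1765
  x=6: (0.003/0.051) × 77 = 4.5294
Sum = 676.0000 + 166.1765 + 4.5294 = 846.7059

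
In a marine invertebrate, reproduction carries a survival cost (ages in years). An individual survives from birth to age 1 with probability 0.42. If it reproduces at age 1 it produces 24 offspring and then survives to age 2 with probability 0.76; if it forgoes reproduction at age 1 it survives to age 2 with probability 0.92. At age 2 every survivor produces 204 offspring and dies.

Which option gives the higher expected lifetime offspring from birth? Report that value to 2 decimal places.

breed at age 1: R₀ = 0.42 × (24 + 0.76 × 204) = 0.42 × 179.0400 = 75.1968
delay to age 2: R₀ = 0.42 × (0.92 × 204) = 0.42 × 187.6800 = 78.8256
Higher: delay to age 2 (78.8256).

78.83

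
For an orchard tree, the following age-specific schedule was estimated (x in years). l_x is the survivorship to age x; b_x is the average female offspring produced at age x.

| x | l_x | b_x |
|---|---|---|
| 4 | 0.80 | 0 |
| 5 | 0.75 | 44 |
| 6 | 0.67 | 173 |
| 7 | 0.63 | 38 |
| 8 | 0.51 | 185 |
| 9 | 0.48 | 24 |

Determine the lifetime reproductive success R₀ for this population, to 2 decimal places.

R₀ = Σ l_x b_x:
  age 4: 0.80 × 0 = 0.0000
  age 5: 0.75 × 44 = 33.0000
  age 6: 0.67 × 173 = 115.9100
  age 7: 0.63 × 38 = 23.9400
  age 8: 0.51 × 185 = 94.3500
  age 9: 0.48 × 24 = 11.5200
R₀ = 0.0000 + 33.0000 + 115.9100 + 23.9400 + 94.3500 + 11.5200 = 278.7200

278.72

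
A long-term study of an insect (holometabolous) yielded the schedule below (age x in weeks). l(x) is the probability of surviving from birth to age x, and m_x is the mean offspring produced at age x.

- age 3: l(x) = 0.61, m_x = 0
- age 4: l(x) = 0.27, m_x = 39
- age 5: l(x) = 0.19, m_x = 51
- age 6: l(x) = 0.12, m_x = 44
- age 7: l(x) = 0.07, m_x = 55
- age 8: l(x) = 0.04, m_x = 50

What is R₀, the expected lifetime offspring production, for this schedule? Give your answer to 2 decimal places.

31.35

R₀ = Σ l(x) m_x:
  age 3: 0.61 × 0 = 0.0000
  age 4: 0.27 × 39 = 10.5300
  age 5: 0.19 × 51 = 9.6900
  age 6: 0.12 × 44 = 5.2800
  age 7: 0.07 × 55 = 3.8500
  age 8: 0.04 × 50 = 2.0000
R₀ = 0.0000 + 10.5300 + 9.6900 + 5.2800 + 3.8500 + 2.0000 = 31.3500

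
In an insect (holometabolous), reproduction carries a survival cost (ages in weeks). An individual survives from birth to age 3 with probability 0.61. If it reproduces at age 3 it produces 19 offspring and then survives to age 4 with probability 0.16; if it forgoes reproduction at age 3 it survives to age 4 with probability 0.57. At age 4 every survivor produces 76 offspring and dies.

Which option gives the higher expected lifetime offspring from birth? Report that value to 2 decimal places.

breed at age 3: R₀ = 0.61 × (19 + 0.16 × 76) = 0.61 × 31.1600 = 19.0076
delay to age 4: R₀ = 0.61 × (0.57 × 76) = 0.61 × 43.3200 = 26.4252
Higher: delay to age 4 (26.4252).

26.43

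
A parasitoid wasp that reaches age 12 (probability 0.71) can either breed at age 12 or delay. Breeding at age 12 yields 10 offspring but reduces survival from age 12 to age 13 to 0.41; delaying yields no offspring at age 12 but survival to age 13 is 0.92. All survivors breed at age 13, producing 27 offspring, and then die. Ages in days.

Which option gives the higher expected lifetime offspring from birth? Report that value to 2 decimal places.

17.64

breed at age 12: R₀ = 0.71 × (10 + 0.41 × 27) = 0.71 × 21.0700 = 14.9597
delay to age 13: R₀ = 0.71 × (0.92 × 27) = 0.71 × 24.8400 = 17.6364
Higher: delay to age 13 (17.6364).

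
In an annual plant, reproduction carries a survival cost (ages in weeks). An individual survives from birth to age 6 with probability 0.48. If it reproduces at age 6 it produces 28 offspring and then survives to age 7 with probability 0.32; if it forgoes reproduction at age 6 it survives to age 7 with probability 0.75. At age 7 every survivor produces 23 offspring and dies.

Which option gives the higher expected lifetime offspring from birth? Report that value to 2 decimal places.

16.97

breed at age 6: R₀ = 0.48 × (28 + 0.32 × 23) = 0.48 × 35.3600 = 16.9728
delay to age 7: R₀ = 0.48 × (0.75 × 23) = 0.48 × 17.2500 = 8.2800
Higher: breed at age 6 (16.9728).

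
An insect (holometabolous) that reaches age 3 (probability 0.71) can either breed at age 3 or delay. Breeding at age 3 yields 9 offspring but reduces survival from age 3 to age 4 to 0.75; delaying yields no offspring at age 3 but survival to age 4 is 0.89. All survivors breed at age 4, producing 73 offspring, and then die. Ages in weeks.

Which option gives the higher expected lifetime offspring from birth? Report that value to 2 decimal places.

46.13

breed at age 3: R₀ = 0.71 × (9 + 0.75 × 73) = 0.71 × 63.7500 = 45.2625
delay to age 4: R₀ = 0.71 × (0.89 × 73) = 0.71 × 64.9700 = 46.1287
Higher: delay to age 4 (46.1287).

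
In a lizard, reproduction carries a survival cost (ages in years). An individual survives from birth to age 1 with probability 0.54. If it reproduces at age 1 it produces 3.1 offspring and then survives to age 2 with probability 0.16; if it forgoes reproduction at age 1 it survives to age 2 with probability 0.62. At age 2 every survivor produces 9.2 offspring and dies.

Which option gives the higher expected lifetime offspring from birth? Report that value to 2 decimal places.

breed at age 1: R₀ = 0.54 × (3.1 + 0.16 × 9.2) = 0.54 × 4.5720 = 2.4689
delay to age 2: R₀ = 0.54 × (0.62 × 9.2) = 0.54 × 5.7040 = 3.0802
Higher: delay to age 2 (3.0802).

3.08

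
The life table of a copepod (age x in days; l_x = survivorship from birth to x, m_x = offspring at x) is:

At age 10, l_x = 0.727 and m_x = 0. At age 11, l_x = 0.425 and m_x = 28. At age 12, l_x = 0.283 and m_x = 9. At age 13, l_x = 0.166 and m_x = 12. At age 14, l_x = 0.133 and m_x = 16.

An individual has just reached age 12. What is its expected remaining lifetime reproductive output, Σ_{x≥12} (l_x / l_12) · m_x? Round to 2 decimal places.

l_12 = 0.283. Conditional survival from age 12 to x is l_x / l_12.
  x=12: (0.283/0.283) × 9 = 9.0000
  x=13: (0.166/0.283) × 12 = 7.0389
  x=14: (0.133/0.283) × 16 = 7.5194
Sum = 9.0000 + 7.0389 + 7.5194 = 23.5583

23.56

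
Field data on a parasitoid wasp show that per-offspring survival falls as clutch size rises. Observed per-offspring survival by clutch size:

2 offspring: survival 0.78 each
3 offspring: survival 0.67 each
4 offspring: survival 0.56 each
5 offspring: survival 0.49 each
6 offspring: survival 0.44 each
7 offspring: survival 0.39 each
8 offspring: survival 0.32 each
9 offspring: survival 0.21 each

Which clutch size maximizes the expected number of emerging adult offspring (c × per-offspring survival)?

Expected emerging adult offspring = c × s(c):
  c=2: 2 × 0.78 = 1.560
  c=3: 3 × 0.67 = 2.010
  c=4: 4 × 0.56 = 2.240
  c=5: 5 × 0.49 = 2.450
  c=6: 6 × 0.44 = 2.640
  c=7: 7 × 0.39 = 2.730
  c=8: 8 × 0.32 = 2.560
  c=9: 9 × 0.21 = 1.890
Maximum at c = 7 (2.730 emerging adult offspring).

7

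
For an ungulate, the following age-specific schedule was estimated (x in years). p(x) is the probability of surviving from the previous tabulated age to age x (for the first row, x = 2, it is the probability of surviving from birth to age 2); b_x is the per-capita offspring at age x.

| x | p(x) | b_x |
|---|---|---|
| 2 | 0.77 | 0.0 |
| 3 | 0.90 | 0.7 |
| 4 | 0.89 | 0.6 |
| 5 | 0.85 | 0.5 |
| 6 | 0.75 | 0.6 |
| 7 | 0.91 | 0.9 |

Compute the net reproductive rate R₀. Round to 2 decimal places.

1.68

Survivorship from birth: l_x = p_2·p_3·…·p_x.
  l_2 = 0.77000
  l_3 = 0.69300
  l_4 = 0.61677
  l_5 = 0.52425
  l_6 = 0.39319
  l_7 = 0.35780
R₀ = Σ l_x b_x:
  age 2: 0.77000 × 0.0 = 0.0000
  age 3: 0.69300 × 0.7 = 0.4851
  age 4: 0.61677 × 0.6 = 0.3701
  age 5: 0.52425 × 0.5 = 0.2621
  age 6: 0.39319 × 0.6 = 0.2359
  age 7: 0.35780 × 0.9 = 0.3220
R₀ = 0.0000 + 0.4851 + 0.3701 + 0.2621 + 0.2359 + 0.3220 = 1.6752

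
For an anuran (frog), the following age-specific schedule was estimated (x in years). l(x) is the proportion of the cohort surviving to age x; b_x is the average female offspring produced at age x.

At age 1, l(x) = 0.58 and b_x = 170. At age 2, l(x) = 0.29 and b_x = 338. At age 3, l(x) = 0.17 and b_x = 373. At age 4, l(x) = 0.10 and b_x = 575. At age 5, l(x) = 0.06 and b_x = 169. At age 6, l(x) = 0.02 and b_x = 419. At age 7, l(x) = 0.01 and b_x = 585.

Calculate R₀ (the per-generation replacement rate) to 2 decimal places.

R₀ = Σ l(x) b_x:
  age 1: 0.58 × 170 = 98.6000
  age 2: 0.29 × 338 = 98.0200
  age 3: 0.17 × 373 = 63.4100
  age 4: 0.10 × 575 = 57.5000
  age 5: 0.06 × 169 = 10.1400
  age 6: 0.02 × 419 = 8.3800
  age 7: 0.01 × 585 = 5.8500
R₀ = 98.6000 + 98.0200 + 63.4100 + 57.5000 + 10.1400 + 8.3800 + 5.8500 = 341.9000

341.90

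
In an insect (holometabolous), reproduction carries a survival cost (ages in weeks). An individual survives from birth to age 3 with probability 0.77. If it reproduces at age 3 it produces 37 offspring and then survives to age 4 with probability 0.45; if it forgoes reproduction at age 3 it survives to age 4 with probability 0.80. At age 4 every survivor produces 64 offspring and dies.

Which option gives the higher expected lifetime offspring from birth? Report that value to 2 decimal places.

50.67

breed at age 3: R₀ = 0.77 × (37 + 0.45 × 64) = 0.77 × 65.8000 = 50.6660
delay to age 4: R₀ = 0.77 × (0.80 × 64) = 0.77 × 51.2000 = 39.4240
Higher: breed at age 3 (50.6660).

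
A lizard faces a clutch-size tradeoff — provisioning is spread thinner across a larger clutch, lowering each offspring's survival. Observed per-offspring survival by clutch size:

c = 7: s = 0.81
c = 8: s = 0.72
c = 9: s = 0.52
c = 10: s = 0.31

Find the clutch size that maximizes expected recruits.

8

Expected recruits = c × s(c):
  c=7: 7 × 0.81 = 5.670
  c=8: 8 × 0.72 = 5.760
  c=9: 9 × 0.52 = 4.680
  c=10: 10 × 0.31 = 3.100
Maximum at c = 8 (5.760 recruits).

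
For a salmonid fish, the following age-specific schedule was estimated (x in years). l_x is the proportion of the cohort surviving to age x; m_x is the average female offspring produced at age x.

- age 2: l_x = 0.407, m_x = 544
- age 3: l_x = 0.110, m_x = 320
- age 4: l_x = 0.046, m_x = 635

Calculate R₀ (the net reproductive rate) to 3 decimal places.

285.818

R₀ = Σ l_x m_x:
  age 2: 0.407 × 544 = 221.4080
  age 3: 0.110 × 320 = 35.2000
  age 4: 0.046 × 635 = 29.2100
R₀ = 221.4080 + 35.2000 + 29.2100 = 285.8180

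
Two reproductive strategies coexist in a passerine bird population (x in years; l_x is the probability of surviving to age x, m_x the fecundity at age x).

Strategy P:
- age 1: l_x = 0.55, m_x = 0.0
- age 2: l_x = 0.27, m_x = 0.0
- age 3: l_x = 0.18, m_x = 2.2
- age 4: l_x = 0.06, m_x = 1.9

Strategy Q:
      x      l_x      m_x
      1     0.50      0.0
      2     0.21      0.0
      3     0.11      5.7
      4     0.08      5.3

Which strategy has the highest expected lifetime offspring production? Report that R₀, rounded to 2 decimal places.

Strategy P: R₀ = 0.55×0.0 + 0.27×0.0 + 0.18×2.2 + 0.06×1.9 = 0.5100
Strategy Q: R₀ = 0.50×0.0 + 0.21×0.0 + 0.11×5.7 + 0.08×5.3 = 1.0510
Highest R₀: strategy Q with 1.0510.

1.05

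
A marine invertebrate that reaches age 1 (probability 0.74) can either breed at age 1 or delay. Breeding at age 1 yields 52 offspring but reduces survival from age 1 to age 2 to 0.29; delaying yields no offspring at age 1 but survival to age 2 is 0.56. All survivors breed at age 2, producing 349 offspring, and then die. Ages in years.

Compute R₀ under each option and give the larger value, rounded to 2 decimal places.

144.63

breed at age 1: R₀ = 0.74 × (52 + 0.29 × 349) = 0.74 × 153.2100 = 113.3754
delay to age 2: R₀ = 0.74 × (0.56 × 349) = 0.74 × 195.4400 = 144.6256
Higher: delay to age 2 (144.6256).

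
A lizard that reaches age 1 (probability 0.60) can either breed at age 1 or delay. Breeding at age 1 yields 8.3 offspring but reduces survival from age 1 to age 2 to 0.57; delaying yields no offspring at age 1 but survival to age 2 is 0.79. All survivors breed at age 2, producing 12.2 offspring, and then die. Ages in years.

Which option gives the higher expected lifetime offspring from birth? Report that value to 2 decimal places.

breed at age 1: R₀ = 0.60 × (8.3 + 0.57 × 12.2) = 0.60 × 15.2540 = 9.1524
delay to age 2: R₀ = 0.60 × (0.79 × 12.2) = 0.60 × 9.6380 = 5.7828
Higher: breed at age 1 (9.1524).

9.15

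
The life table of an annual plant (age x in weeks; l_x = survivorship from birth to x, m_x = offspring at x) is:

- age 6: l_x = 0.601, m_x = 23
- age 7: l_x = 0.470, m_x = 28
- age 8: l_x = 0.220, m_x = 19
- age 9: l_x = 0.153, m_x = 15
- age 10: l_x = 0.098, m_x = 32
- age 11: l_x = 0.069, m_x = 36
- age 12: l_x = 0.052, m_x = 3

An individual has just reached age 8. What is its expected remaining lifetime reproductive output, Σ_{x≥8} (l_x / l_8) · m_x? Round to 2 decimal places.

l_8 = 0.220. Conditional survival from age 8 to x is l_x / l_8.
  x=8: (0.220/0.220) × 19 = 19.0000
  x=9: (0.153/0.220) × 15 = 10.4318
  x=10: (0.098/0.220) × 32 = 14.2545
  x=11: (0.069/0.220) × 36 = 11.2909
  x=12: (0.052/0.220) × 3 = 0.7091
Sum = 19.0000 + 10.4318 + 14.2545 + 11.2909 + 0.7091 = 55.6864

55.69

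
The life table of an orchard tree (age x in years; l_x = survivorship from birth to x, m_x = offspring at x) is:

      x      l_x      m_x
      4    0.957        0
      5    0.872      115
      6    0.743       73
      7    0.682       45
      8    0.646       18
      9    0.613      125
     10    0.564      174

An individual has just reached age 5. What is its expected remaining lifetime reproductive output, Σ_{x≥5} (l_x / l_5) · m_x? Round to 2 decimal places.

426.14

l_5 = 0.872. Conditional survival from age 5 to x is l_x / l_5.
  x=5: (0.872/0.872) × 115 = 115.0000
  x=6: (0.743/0.872) × 73 = 62.2007
  x=7: (0.682/0.872) × 45 = 35.1950
  x=8: (0.646/0.872) × 18 = 13.3349
  x=9: (0.613/0.872) × 125 = 87.8727
  x=10: (0.564/0.872) × 174 = 112.5413
Sum = 115.0000 + 62.2007 + 35.1950 + 13.3349 + 87.8727 + 112.5413 = 426.1445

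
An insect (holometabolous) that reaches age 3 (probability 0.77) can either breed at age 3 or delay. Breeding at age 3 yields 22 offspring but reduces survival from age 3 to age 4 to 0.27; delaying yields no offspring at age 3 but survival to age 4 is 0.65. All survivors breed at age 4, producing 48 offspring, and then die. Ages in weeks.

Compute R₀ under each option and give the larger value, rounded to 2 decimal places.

26.92

breed at age 3: R₀ = 0.77 × (22 + 0.27 × 48) = 0.77 × 34.9600 = 26.9192
delay to age 4: R₀ = 0.77 × (0.65 × 48) = 0.77 × 31.2000 = 24.0240
Higher: breed at age 3 (26.9192).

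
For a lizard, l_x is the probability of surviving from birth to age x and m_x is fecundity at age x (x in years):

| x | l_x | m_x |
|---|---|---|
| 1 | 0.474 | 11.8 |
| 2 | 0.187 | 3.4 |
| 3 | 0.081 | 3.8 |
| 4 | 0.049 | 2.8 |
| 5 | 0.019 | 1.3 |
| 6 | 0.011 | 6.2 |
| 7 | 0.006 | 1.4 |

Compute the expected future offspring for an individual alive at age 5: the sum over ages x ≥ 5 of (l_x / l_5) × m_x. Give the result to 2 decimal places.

l_5 = 0.019. Conditional survival from age 5 to x is l_x / l_5.
  x=5: (0.019/0.019) × 1.3 = 1.3000
  x=6: (0.011/0.019) × 6.2 = 3.5895
  x=7: (0.006/0.019) × 1.4 = 0.4421
Sum = 1.3000 + 3.5895 + 0.4421 = 5.3316

5.33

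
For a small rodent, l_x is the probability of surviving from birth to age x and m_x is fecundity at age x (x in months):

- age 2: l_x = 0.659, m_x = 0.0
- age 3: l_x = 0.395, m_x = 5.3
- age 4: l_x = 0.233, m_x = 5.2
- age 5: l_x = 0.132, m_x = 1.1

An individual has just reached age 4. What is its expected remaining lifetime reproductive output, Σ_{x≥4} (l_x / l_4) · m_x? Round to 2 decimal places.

5.82

l_4 = 0.233. Conditional survival from age 4 to x is l_x / l_4.
  x=4: (0.233/0.233) × 5.2 = 5.2000
  x=5: (0.132/0.233) × 1.1 = 0.6232
Sum = 5.2000 + 0.6232 = 5.8232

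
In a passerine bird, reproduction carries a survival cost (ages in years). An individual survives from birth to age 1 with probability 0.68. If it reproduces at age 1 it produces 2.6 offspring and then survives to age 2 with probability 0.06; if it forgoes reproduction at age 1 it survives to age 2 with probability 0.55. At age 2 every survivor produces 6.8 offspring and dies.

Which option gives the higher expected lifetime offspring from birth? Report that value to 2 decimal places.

2.54

breed at age 1: R₀ = 0.68 × (2.6 + 0.06 × 6.8) = 0.68 × 3.0080 = 2.0454
delay to age 2: R₀ = 0.68 × (0.55 × 6.8) = 0.68 × 3.7400 = 2.5432
Higher: delay to age 2 (2.5432).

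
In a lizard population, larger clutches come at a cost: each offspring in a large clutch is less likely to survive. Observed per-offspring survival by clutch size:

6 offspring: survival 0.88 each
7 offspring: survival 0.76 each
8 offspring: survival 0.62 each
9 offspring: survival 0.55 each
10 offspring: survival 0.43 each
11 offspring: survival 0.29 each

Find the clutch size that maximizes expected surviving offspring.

Expected surviving offspring = c × s(c):
  c=6: 6 × 0.88 = 5.280
  c=7: 7 × 0.76 = 5.320
  c=8: 8 × 0.62 = 4.960
  c=9: 9 × 0.55 = 4.950
  c=10: 10 × 0.43 = 4.300
  c=11: 11 × 0.29 = 3.190
Maximum at c = 7 (5.320 surviving offspring).

7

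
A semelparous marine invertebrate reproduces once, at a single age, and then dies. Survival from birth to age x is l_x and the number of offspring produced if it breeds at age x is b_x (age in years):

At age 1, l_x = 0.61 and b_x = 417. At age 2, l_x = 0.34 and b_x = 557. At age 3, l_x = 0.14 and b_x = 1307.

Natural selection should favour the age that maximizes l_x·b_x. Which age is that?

1

Expected offspring if breeding at age x = l_x × b_x:
  age 1: 0.61 × 417 = 254.370
  age 2: 0.34 × 557 = 189.380
  age 3: 0.14 × 1307 = 182.980
Maximum at age 1 (254.370).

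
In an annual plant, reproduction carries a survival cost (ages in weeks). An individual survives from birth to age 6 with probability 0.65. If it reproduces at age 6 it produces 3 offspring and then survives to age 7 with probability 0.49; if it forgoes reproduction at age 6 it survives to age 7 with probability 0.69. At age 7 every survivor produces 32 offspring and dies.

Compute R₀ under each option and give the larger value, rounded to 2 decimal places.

breed at age 6: R₀ = 0.65 × (3 + 0.49 × 32) = 0.65 × 18.6800 = 12.1420
delay to age 7: R₀ = 0.65 × (0.69 × 32) = 0.65 × 22.0800 = 14.3520
Higher: delay to age 7 (14.3520).

14.35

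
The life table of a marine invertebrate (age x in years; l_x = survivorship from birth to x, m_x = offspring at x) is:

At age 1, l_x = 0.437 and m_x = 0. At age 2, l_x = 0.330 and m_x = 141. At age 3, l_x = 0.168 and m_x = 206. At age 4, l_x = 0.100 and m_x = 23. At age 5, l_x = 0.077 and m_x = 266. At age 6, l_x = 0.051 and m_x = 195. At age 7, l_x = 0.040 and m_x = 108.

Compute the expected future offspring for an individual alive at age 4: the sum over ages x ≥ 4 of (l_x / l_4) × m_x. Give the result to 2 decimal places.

l_4 = 0.100. Conditional survival from age 4 to x is l_x / l_4.
  x=4: (0.100/0.100) × 23 = 23.0000
  x=5: (0.077/0.100) × 266 = 204.8200
  x=6: (0.051/0.100) × 195 = 99.4500
  x=7: (0.040/0.100) × 108 = 43.2000
Sum = 23.0000 + 204.8200 + 99.4500 + 43.2000 = 370.4700

370.47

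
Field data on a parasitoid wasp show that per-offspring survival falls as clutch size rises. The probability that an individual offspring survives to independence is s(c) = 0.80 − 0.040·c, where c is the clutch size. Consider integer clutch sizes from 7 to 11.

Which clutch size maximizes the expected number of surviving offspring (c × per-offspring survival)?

10

Expected surviving offspring = c × s(c):
  c=7: 7 × 0.520 = 3.640
  c=8: 8 × 0.480 = 3.840
  c=9: 9 × 0.440 = 3.960
  c=10: 10 × 0.400 = 4.000
  c=11: 11 × 0.360 = 3.960
Maximum at c = 10 (4.000 surviving offspring).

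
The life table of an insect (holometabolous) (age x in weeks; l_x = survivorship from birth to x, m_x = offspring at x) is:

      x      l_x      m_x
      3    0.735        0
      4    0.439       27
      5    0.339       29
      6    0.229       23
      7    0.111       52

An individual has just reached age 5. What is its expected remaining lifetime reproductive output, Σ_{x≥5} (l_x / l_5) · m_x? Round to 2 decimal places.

61.56

l_5 = 0.339. Conditional survival from age 5 to x is l_x / l_5.
  x=5: (0.339/0.339) × 29 = 29.0000
  x=6: (0.229/0.339) × 23 = 15.5369
  x=7: (0.111/0.339) × 52 = 17.0265
Sum = 29.0000 + 15.5369 + 17.0265 = 61.5634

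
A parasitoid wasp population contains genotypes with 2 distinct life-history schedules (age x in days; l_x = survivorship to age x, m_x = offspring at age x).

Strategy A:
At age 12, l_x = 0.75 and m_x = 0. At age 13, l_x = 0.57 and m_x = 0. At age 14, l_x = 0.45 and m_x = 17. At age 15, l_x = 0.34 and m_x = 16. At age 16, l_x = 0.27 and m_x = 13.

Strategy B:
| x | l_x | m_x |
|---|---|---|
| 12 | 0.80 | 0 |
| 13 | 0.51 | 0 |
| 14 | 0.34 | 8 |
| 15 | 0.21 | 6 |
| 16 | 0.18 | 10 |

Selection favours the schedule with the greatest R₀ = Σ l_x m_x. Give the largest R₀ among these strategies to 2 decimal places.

Strategy A: R₀ = 0.75×0 + 0.57×0 + 0.45×17 + 0.34×16 + 0.27×13 = 16.6000
Strategy B: R₀ = 0.80×0 + 0.51×0 + 0.34×8 + 0.21×6 + 0.18×10 = 5.7800
Highest R₀: strategy A with 16.6000.

16.60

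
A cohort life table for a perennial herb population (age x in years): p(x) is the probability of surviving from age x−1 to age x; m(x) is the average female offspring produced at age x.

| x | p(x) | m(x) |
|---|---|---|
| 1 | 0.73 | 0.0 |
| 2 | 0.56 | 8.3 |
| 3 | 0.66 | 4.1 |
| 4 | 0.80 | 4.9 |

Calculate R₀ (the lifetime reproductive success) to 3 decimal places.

Survivorship from birth: l_x = p_1·p_2·…·p_x.
  l_1 = 0.73000
  l_2 = 0.40880
  l_3 = 0.26981
  l_4 = 0.21585
R₀ = Σ l_x m(x):
  age 1: 0.73000 × 0.0 = 0.0000
  age 2: 0.40880 × 8.3 = 3.3930
  age 3: 0.26981 × 4.1 = 1.1062
  age 4: 0.21585 × 4.9 = 1.0577
R₀ = 0.0000 + 3.3930 + 1.1062 + 1.0577 = 5.5569

5.557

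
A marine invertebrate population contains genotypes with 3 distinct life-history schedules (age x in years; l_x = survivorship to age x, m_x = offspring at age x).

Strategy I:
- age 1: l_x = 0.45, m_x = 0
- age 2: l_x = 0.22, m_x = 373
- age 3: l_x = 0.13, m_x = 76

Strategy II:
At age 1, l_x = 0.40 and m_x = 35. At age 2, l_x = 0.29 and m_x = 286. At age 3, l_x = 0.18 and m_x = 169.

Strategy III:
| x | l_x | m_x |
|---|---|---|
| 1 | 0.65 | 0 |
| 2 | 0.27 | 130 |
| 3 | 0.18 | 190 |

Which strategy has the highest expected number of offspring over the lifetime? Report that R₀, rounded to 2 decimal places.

127.36

Strategy I: R₀ = 0.45×0 + 0.22×373 + 0.13×76 = 91.9400
Strategy II: R₀ = 0.40×35 + 0.29×286 + 0.18×169 = 127.3600
Strategy III: R₀ = 0.65×0 + 0.27×130 + 0.18×190 = 69.3000
Highest R₀: strategy II with 127.3600.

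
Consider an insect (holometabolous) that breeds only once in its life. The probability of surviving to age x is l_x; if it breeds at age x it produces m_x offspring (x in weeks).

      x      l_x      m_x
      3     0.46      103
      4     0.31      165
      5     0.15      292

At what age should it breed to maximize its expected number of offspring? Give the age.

Expected offspring if breeding at age x = l_x × m_x:
  age 3: 0.46 × 103 = 47.380
  age 4: 0.31 × 165 = 51.150
  age 5: 0.15 × 292 = 43.800
Maximum at age 4 (51.150).

4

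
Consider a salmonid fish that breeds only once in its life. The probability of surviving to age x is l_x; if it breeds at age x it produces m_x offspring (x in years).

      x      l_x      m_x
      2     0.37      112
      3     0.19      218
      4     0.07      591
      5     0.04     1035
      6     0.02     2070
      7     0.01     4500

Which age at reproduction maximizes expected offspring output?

Expected offspring if breeding at age x = l_x × m_x:
  age 2: 0.37 × 112 = 41.440
  age 3: 0.19 × 218 = 41.420
  age 4: 0.07 × 591 = 41.370
  age 5: 0.04 × 1035 = 41.400
  age 6: 0.02 × 2070 = 41.400
  age 7: 0.01 × 4500 = 45.000
Maximum at age 7 (45.000).

7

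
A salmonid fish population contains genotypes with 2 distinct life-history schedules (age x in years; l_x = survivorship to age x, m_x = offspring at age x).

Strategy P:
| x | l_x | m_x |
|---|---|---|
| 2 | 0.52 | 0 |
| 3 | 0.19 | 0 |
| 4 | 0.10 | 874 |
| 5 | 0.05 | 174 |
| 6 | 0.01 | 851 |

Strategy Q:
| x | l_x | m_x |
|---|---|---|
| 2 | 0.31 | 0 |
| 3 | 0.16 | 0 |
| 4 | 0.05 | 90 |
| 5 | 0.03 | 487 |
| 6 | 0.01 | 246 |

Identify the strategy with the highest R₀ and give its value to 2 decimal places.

Strategy P: R₀ = 0.52×0 + 0.19×0 + 0.10×874 + 0.05×174 + 0.01×851 = 104.6100
Strategy Q: R₀ = 0.31×0 + 0.16×0 + 0.05×90 + 0.03×487 + 0.01×246 = 21.5700
Highest R₀: strategy P with 104.6100.

104.61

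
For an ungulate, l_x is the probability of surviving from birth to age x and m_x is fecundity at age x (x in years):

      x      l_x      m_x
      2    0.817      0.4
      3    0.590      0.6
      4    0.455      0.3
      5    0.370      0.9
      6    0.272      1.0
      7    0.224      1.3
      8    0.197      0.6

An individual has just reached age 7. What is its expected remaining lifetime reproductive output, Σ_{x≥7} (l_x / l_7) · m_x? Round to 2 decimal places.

1.83

l_7 = 0.224. Conditional survival from age 7 to x is l_x / l_7.
  x=7: (0.224/0.224) × 1.3 = 1.3000
  x=8: (0.197/0.224) × 0.6 = 0.5277
Sum = 1.3000 + 0.5277 = 1.8277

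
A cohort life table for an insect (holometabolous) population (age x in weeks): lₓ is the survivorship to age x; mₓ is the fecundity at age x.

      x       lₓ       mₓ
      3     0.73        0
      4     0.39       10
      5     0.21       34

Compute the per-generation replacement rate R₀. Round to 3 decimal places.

11.040

R₀ = Σ lₓ mₓ:
  age 3: 0.73 × 0 = 0.0000
  age 4: 0.39 × 10 = 3.9000
  age 5: 0.21 × 34 = 7.1400
R₀ = 0.0000 + 3.9000 + 7.1400 = 11.0400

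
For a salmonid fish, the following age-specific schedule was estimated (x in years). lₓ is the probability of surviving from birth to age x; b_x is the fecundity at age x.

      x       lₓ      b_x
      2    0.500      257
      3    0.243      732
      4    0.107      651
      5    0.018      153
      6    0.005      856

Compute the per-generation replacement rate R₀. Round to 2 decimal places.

383.07

R₀ = Σ lₓ b_x:
  age 2: 0.500 × 257 = 128.5000
  age 3: 0.243 × 732 = 177.8760
  age 4: 0.107 × 651 = 69.6570
  age 5: 0.018 × 153 = 2.7540
  age 6: 0.005 × 856 = 4.2800
R₀ = 128.5000 + 177.8760 + 69.6570 + 2.7540 + 4.2800 = 383.0670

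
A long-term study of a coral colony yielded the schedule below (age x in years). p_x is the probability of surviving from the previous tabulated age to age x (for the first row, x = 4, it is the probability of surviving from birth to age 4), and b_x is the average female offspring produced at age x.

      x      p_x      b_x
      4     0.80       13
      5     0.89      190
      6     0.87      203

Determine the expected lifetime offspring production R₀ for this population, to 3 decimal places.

Survivorship from birth: l_x = p_4·p_5·…·p_x.
  l_4 = 0.80000
  l_5 = 0.71200
  l_6 = 0.61944
R₀ = Σ l_x b_x:
  age 4: 0.80000 × 13 = 10.4000
  age 5: 0.71200 × 190 = 135.2800
  age 6: 0.61944 × 203 = 125.7463
R₀ = 10.4000 + 135.2800 + 125.7463 = 271.4263

271.426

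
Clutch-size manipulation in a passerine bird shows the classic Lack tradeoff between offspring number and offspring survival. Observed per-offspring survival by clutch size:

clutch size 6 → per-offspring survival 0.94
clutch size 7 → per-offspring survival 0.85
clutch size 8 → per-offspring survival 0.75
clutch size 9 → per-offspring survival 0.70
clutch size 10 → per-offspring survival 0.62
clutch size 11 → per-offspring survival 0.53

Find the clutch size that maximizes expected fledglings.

Expected fledglings = c × s(c):
  c=6: 6 × 0.94 = 5.640
  c=7: 7 × 0.85 = 5.950
  c=8: 8 × 0.75 = 6.000
  c=9: 9 × 0.70 = 6.300
  c=10: 10 × 0.62 = 6.200
  c=11: 11 × 0.53 = 5.830
Maximum at c = 9 (6.300 fledglings).

9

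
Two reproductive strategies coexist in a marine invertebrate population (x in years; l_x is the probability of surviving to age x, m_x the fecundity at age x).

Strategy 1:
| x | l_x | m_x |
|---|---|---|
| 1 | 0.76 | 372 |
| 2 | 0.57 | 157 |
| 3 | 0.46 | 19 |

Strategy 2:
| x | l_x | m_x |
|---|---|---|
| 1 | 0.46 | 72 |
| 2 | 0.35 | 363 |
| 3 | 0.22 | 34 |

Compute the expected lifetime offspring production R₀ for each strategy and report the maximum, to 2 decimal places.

Strategy 1: R₀ = 0.76×372 + 0.57×157 + 0.46×19 = 380.9500
Strategy 2: R₀ = 0.46×72 + 0.35×363 + 0.22×34 = 167.6500
Highest R₀: strategy 1 with 380.9500.

380.95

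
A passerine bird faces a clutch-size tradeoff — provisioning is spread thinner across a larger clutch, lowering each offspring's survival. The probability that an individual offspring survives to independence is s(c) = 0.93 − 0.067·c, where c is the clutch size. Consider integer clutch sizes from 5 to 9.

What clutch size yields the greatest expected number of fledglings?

Expected fledglings = c × s(c):
  c=5: 5 × 0.595 = 2.975
  c=6: 6 × 0.528 = 3.168
  c=7: 7 × 0.461 = 3.227
  c=8: 8 × 0.394 = 3.152
  c=9: 9 × 0.327 = 2.943
Maximum at c = 7 (3.227 fledglings).

7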